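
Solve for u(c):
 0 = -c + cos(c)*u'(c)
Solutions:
 u(c) = C1 + Integral(c/cos(c), c)


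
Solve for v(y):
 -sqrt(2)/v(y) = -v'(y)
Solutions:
 v(y) = -sqrt(C1 + 2*sqrt(2)*y)
 v(y) = sqrt(C1 + 2*sqrt(2)*y)


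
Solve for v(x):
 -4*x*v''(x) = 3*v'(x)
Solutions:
 v(x) = C1 + C2*x^(1/4)


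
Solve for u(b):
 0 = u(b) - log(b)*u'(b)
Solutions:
 u(b) = C1*exp(li(b))


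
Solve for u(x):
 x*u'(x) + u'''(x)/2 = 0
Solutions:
 u(x) = C1 + Integral(C2*airyai(-2^(1/3)*x) + C3*airybi(-2^(1/3)*x), x)


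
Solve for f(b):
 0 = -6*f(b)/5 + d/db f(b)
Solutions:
 f(b) = C1*exp(6*b/5)


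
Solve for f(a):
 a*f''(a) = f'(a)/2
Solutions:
 f(a) = C1 + C2*a^(3/2)


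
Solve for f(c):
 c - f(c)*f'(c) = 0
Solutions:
 f(c) = -sqrt(C1 + c^2)
 f(c) = sqrt(C1 + c^2)


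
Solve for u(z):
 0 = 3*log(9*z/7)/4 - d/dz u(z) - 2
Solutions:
 u(z) = C1 + 3*z*log(z)/4 - 11*z/4 - 3*z*log(7)/4 + 3*z*log(3)/2


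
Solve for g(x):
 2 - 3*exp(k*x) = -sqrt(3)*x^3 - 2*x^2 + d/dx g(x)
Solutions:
 g(x) = C1 + sqrt(3)*x^4/4 + 2*x^3/3 + 2*x - 3*exp(k*x)/k


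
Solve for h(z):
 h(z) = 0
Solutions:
 h(z) = 0


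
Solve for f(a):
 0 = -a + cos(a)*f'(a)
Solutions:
 f(a) = C1 + Integral(a/cos(a), a)


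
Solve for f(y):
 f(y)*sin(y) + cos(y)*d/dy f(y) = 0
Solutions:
 f(y) = C1*cos(y)


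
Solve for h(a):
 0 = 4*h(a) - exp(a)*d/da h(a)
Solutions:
 h(a) = C1*exp(-4*exp(-a))


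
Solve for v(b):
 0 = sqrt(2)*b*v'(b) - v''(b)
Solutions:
 v(b) = C1 + C2*erfi(2^(3/4)*b/2)


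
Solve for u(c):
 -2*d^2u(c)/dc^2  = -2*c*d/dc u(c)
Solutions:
 u(c) = C1 + C2*erfi(sqrt(2)*c/2)


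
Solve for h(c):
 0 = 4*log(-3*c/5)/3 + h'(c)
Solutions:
 h(c) = C1 - 4*c*log(-c)/3 + 4*c*(-log(3) + 1 + log(5))/3


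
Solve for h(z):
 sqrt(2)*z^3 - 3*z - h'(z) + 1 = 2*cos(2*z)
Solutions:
 h(z) = C1 + sqrt(2)*z^4/4 - 3*z^2/2 + z - sin(2*z)


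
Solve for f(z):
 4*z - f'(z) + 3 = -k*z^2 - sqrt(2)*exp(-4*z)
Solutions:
 f(z) = C1 + k*z^3/3 + 2*z^2 + 3*z - sqrt(2)*exp(-4*z)/4


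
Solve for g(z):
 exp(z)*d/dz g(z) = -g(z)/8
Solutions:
 g(z) = C1*exp(exp(-z)/8)


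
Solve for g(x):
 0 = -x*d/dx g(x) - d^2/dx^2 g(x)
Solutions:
 g(x) = C1 + C2*erf(sqrt(2)*x/2)


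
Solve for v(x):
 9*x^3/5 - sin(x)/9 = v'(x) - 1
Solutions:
 v(x) = C1 + 9*x^4/20 + x + cos(x)/9


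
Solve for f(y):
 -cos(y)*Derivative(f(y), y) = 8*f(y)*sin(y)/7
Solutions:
 f(y) = C1*cos(y)^(8/7)


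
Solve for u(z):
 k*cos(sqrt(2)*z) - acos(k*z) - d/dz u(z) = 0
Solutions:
 u(z) = C1 + sqrt(2)*k*sin(sqrt(2)*z)/2 - Piecewise((z*acos(k*z) - sqrt(-k^2*z^2 + 1)/k, Ne(k, 0)), (pi*z/2, True))


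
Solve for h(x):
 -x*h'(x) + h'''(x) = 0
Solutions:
 h(x) = C1 + Integral(C2*airyai(x) + C3*airybi(x), x)


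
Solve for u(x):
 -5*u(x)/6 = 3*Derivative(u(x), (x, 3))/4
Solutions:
 u(x) = C3*exp(-30^(1/3)*x/3) + (C1*sin(10^(1/3)*3^(5/6)*x/6) + C2*cos(10^(1/3)*3^(5/6)*x/6))*exp(30^(1/3)*x/6)


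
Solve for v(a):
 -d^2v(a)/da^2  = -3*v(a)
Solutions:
 v(a) = C1*exp(-sqrt(3)*a) + C2*exp(sqrt(3)*a)


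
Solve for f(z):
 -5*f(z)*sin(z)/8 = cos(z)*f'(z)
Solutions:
 f(z) = C1*cos(z)^(5/8)


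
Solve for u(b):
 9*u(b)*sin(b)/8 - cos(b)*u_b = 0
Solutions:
 u(b) = C1/cos(b)^(9/8)


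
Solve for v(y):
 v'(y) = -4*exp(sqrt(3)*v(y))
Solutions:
 v(y) = sqrt(3)*(2*log(1/(C1 + 4*y)) - log(3))/6


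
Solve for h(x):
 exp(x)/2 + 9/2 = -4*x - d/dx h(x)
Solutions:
 h(x) = C1 - 2*x^2 - 9*x/2 - exp(x)/2


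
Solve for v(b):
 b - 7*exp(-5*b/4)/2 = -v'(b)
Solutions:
 v(b) = C1 - b^2/2 - 14*exp(-5*b/4)/5


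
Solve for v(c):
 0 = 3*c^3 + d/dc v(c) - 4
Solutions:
 v(c) = C1 - 3*c^4/4 + 4*c


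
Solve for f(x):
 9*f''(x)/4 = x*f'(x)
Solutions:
 f(x) = C1 + C2*erfi(sqrt(2)*x/3)


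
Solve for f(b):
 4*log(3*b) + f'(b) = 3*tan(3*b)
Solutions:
 f(b) = C1 - 4*b*log(b) - 4*b*log(3) + 4*b - log(cos(3*b))


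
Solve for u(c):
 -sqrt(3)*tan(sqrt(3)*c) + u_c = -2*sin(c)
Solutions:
 u(c) = C1 - log(cos(sqrt(3)*c)) + 2*cos(c)


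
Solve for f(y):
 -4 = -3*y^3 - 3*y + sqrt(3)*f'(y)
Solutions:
 f(y) = C1 + sqrt(3)*y^4/4 + sqrt(3)*y^2/2 - 4*sqrt(3)*y/3


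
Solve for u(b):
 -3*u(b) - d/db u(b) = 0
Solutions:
 u(b) = C1*exp(-3*b)


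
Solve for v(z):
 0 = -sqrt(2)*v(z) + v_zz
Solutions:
 v(z) = C1*exp(-2^(1/4)*z) + C2*exp(2^(1/4)*z)


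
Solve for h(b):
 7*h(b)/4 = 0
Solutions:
 h(b) = 0


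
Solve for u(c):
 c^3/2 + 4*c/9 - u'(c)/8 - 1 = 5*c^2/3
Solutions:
 u(c) = C1 + c^4 - 40*c^3/9 + 16*c^2/9 - 8*c


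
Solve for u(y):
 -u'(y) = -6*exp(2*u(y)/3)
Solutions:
 u(y) = 3*log(-sqrt(-1/(C1 + 6*y))) - 3*log(2) + 3*log(6)/2
 u(y) = 3*log(-1/(C1 + 6*y))/2 - 3*log(2) + 3*log(6)/2


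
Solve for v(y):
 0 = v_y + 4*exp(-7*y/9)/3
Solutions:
 v(y) = C1 + 12*exp(-7*y/9)/7


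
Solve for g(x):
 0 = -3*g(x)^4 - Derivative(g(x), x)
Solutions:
 g(x) = (-3^(2/3) - 3*3^(1/6)*I)*(1/(C1 + 3*x))^(1/3)/6
 g(x) = (-3^(2/3) + 3*3^(1/6)*I)*(1/(C1 + 3*x))^(1/3)/6
 g(x) = (1/(C1 + 9*x))^(1/3)


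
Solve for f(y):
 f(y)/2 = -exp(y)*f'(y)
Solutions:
 f(y) = C1*exp(exp(-y)/2)


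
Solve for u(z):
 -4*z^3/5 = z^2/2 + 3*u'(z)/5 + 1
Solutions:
 u(z) = C1 - z^4/3 - 5*z^3/18 - 5*z/3


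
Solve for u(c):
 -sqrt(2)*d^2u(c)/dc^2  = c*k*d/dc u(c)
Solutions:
 u(c) = Piecewise((-2^(3/4)*sqrt(pi)*C1*erf(2^(1/4)*c*sqrt(k)/2)/(2*sqrt(k)) - C2, (k > 0) | (k < 0)), (-C1*c - C2, True))


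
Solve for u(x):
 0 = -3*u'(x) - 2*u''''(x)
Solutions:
 u(x) = C1 + C4*exp(-2^(2/3)*3^(1/3)*x/2) + (C2*sin(2^(2/3)*3^(5/6)*x/4) + C3*cos(2^(2/3)*3^(5/6)*x/4))*exp(2^(2/3)*3^(1/3)*x/4)


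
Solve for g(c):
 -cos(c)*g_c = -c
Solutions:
 g(c) = C1 + Integral(c/cos(c), c)


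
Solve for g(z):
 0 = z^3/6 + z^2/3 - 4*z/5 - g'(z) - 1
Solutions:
 g(z) = C1 + z^4/24 + z^3/9 - 2*z^2/5 - z


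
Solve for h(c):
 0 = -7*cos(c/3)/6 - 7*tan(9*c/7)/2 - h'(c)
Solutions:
 h(c) = C1 + 49*log(cos(9*c/7))/18 - 7*sin(c/3)/2


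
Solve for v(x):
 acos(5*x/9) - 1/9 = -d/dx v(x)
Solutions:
 v(x) = C1 - x*acos(5*x/9) + x/9 + sqrt(81 - 25*x^2)/5


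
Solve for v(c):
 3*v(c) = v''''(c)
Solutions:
 v(c) = C1*exp(-3^(1/4)*c) + C2*exp(3^(1/4)*c) + C3*sin(3^(1/4)*c) + C4*cos(3^(1/4)*c)


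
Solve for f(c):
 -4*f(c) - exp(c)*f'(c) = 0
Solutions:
 f(c) = C1*exp(4*exp(-c))


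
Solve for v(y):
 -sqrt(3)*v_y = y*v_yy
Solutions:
 v(y) = C1 + C2*y^(1 - sqrt(3))


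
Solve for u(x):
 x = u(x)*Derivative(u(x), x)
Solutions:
 u(x) = -sqrt(C1 + x^2)
 u(x) = sqrt(C1 + x^2)


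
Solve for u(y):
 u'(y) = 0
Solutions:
 u(y) = C1


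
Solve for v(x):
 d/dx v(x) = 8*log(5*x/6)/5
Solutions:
 v(x) = C1 + 8*x*log(x)/5 - 8*x*log(6)/5 - 8*x/5 + 8*x*log(5)/5


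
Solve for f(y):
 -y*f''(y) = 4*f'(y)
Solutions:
 f(y) = C1 + C2/y^3


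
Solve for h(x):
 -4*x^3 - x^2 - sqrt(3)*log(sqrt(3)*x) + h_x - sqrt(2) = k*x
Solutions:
 h(x) = C1 + k*x^2/2 + x^4 + x^3/3 + sqrt(3)*x*log(x) - sqrt(3)*x + sqrt(3)*x*log(3)/2 + sqrt(2)*x


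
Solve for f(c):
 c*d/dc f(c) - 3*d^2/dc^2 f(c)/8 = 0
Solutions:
 f(c) = C1 + C2*erfi(2*sqrt(3)*c/3)


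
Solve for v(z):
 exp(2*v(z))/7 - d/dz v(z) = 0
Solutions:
 v(z) = log(-1/(C1 + z))/2 - log(2) + log(14)/2
 v(z) = log(-sqrt(-1/(C1 + z))) - log(2) + log(14)/2


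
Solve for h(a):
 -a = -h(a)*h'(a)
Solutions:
 h(a) = -sqrt(C1 + a^2)
 h(a) = sqrt(C1 + a^2)


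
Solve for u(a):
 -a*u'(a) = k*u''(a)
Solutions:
 u(a) = C1 + C2*sqrt(k)*erf(sqrt(2)*a*sqrt(1/k)/2)


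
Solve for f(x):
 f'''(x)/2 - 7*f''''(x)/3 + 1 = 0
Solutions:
 f(x) = C1 + C2*x + C3*x^2 + C4*exp(3*x/14) - x^3/3


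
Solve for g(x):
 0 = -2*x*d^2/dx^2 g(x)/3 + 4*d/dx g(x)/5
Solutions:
 g(x) = C1 + C2*x^(11/5)


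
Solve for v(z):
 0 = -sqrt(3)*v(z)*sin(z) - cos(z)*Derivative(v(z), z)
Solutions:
 v(z) = C1*cos(z)^(sqrt(3))


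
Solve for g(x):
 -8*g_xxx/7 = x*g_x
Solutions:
 g(x) = C1 + Integral(C2*airyai(-7^(1/3)*x/2) + C3*airybi(-7^(1/3)*x/2), x)


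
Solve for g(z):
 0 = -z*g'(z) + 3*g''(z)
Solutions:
 g(z) = C1 + C2*erfi(sqrt(6)*z/6)


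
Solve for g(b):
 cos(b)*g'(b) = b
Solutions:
 g(b) = C1 + Integral(b/cos(b), b)


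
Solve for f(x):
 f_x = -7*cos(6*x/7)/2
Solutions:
 f(x) = C1 - 49*sin(6*x/7)/12


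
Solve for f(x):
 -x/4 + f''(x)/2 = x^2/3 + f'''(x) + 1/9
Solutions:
 f(x) = C1 + C2*x + C3*exp(x/2) + x^4/18 + 19*x^3/36 + 59*x^2/18


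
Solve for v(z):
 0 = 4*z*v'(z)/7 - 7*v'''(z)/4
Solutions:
 v(z) = C1 + Integral(C2*airyai(2*14^(1/3)*z/7) + C3*airybi(2*14^(1/3)*z/7), z)


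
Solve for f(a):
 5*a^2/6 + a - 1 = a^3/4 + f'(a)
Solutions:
 f(a) = C1 - a^4/16 + 5*a^3/18 + a^2/2 - a


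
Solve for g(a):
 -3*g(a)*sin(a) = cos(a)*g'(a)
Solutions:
 g(a) = C1*cos(a)^3


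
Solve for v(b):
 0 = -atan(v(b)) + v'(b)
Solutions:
 Integral(1/atan(_y), (_y, v(b))) = C1 + b


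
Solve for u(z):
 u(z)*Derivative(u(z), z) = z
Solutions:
 u(z) = -sqrt(C1 + z^2)
 u(z) = sqrt(C1 + z^2)


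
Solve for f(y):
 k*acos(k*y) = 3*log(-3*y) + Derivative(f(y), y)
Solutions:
 f(y) = C1 + k*Piecewise((y*acos(k*y) - sqrt(-k^2*y^2 + 1)/k, Ne(k, 0)), (pi*y/2, True)) - 3*y*log(-y) - 3*y*log(3) + 3*y


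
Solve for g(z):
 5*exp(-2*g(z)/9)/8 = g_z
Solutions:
 g(z) = 9*log(-sqrt(C1 + 5*z)) - 9*log(6)
 g(z) = 9*log(C1 + 5*z)/2 - 9*log(6)


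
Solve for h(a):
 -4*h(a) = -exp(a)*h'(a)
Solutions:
 h(a) = C1*exp(-4*exp(-a))


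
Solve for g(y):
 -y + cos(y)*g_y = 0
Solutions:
 g(y) = C1 + Integral(y/cos(y), y)


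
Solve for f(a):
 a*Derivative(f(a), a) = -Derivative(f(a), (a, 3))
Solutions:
 f(a) = C1 + Integral(C2*airyai(-a) + C3*airybi(-a), a)


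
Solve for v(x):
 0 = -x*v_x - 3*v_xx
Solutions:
 v(x) = C1 + C2*erf(sqrt(6)*x/6)


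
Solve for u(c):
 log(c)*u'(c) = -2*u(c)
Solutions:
 u(c) = C1*exp(-2*li(c))


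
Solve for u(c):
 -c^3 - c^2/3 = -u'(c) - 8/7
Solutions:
 u(c) = C1 + c^4/4 + c^3/9 - 8*c/7


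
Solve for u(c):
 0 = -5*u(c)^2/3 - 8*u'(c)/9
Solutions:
 u(c) = 8/(C1 + 15*c)


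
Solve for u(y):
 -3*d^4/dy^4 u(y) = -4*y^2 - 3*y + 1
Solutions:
 u(y) = C1 + C2*y + C3*y^2 + C4*y^3 + y^6/270 + y^5/120 - y^4/72


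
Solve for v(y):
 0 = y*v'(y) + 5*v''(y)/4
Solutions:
 v(y) = C1 + C2*erf(sqrt(10)*y/5)


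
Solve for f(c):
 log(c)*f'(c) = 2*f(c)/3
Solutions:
 f(c) = C1*exp(2*li(c)/3)


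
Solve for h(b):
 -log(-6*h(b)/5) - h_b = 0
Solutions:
 Integral(1/(log(-_y) - log(5) + log(6)), (_y, h(b))) = C1 - b


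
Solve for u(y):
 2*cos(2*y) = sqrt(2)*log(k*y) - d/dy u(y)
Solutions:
 u(y) = C1 + sqrt(2)*y*(log(k*y) - 1) - sin(2*y)


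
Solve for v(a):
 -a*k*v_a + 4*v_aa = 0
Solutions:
 v(a) = Piecewise((-sqrt(2)*sqrt(pi)*C1*erf(sqrt(2)*a*sqrt(-k)/4)/sqrt(-k) - C2, (k > 0) | (k < 0)), (-C1*a - C2, True))


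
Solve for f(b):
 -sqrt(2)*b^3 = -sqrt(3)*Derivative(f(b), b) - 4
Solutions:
 f(b) = C1 + sqrt(6)*b^4/12 - 4*sqrt(3)*b/3


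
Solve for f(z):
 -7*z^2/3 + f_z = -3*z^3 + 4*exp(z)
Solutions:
 f(z) = C1 - 3*z^4/4 + 7*z^3/9 + 4*exp(z)


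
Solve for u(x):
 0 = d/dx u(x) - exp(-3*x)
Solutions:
 u(x) = C1 - exp(-3*x)/3


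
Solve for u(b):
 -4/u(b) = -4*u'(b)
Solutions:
 u(b) = -sqrt(C1 + 2*b)
 u(b) = sqrt(C1 + 2*b)


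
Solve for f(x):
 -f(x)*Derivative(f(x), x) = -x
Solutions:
 f(x) = -sqrt(C1 + x^2)
 f(x) = sqrt(C1 + x^2)


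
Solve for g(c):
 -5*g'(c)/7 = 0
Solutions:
 g(c) = C1


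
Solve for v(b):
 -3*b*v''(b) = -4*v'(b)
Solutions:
 v(b) = C1 + C2*b^(7/3)


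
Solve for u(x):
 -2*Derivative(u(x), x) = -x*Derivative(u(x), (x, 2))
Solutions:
 u(x) = C1 + C2*x^3


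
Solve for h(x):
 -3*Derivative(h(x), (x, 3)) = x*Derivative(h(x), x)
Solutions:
 h(x) = C1 + Integral(C2*airyai(-3^(2/3)*x/3) + C3*airybi(-3^(2/3)*x/3), x)


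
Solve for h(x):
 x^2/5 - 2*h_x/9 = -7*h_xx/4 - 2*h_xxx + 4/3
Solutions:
 h(x) = C1 + C2*exp(x*(-21 + sqrt(697))/48) + C3*exp(-x*(21 + sqrt(697))/48) + 3*x^3/10 + 567*x^2/80 + 7797*x/64


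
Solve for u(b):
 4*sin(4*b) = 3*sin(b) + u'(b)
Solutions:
 u(b) = C1 + 3*cos(b) - cos(4*b)


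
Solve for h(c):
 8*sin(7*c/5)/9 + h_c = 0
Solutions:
 h(c) = C1 + 40*cos(7*c/5)/63


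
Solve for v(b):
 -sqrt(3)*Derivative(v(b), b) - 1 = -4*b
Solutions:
 v(b) = C1 + 2*sqrt(3)*b^2/3 - sqrt(3)*b/3


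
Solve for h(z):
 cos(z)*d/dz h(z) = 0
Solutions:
 h(z) = C1


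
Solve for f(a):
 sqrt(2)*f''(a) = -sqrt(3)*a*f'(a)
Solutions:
 f(a) = C1 + C2*erf(6^(1/4)*a/2)


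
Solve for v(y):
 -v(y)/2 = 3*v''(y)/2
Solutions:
 v(y) = C1*sin(sqrt(3)*y/3) + C2*cos(sqrt(3)*y/3)


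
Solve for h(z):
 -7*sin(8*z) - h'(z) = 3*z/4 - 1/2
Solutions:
 h(z) = C1 - 3*z^2/8 + z/2 + 7*cos(8*z)/8


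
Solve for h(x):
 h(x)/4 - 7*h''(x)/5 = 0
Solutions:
 h(x) = C1*exp(-sqrt(35)*x/14) + C2*exp(sqrt(35)*x/14)


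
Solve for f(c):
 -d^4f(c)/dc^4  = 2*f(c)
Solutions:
 f(c) = (C1*sin(2^(3/4)*c/2) + C2*cos(2^(3/4)*c/2))*exp(-2^(3/4)*c/2) + (C3*sin(2^(3/4)*c/2) + C4*cos(2^(3/4)*c/2))*exp(2^(3/4)*c/2)


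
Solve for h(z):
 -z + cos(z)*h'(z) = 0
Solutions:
 h(z) = C1 + Integral(z/cos(z), z)


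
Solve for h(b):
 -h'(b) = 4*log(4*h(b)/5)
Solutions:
 Integral(1/(log(_y) - log(5) + 2*log(2)), (_y, h(b)))/4 = C1 - b


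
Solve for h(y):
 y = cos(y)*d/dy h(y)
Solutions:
 h(y) = C1 + Integral(y/cos(y), y)


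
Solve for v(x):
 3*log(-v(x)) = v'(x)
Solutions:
 -li(-v(x)) = C1 + 3*x


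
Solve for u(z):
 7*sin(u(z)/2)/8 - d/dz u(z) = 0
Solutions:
 -7*z/8 + log(cos(u(z)/2) - 1) - log(cos(u(z)/2) + 1) = C1


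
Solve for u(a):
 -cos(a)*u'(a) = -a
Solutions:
 u(a) = C1 + Integral(a/cos(a), a)


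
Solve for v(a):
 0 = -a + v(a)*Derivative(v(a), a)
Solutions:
 v(a) = -sqrt(C1 + a^2)
 v(a) = sqrt(C1 + a^2)


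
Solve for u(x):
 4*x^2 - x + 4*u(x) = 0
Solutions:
 u(x) = x*(1/4 - x)


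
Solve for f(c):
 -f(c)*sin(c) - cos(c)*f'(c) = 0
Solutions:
 f(c) = C1*cos(c)


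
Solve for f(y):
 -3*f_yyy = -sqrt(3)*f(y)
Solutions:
 f(y) = C3*exp(3^(5/6)*y/3) + (C1*sin(3^(1/3)*y/2) + C2*cos(3^(1/3)*y/2))*exp(-3^(5/6)*y/6)


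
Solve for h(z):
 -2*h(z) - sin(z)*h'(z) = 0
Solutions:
 h(z) = C1*(cos(z) + 1)/(cos(z) - 1)


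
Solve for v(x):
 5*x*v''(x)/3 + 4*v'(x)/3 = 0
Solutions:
 v(x) = C1 + C2*x^(1/5)


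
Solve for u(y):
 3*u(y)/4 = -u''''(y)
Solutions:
 u(y) = (C1*sin(3^(1/4)*y/2) + C2*cos(3^(1/4)*y/2))*exp(-3^(1/4)*y/2) + (C3*sin(3^(1/4)*y/2) + C4*cos(3^(1/4)*y/2))*exp(3^(1/4)*y/2)


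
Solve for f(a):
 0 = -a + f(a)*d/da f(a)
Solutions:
 f(a) = -sqrt(C1 + a^2)
 f(a) = sqrt(C1 + a^2)


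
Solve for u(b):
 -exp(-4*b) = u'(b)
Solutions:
 u(b) = C1 + exp(-4*b)/4


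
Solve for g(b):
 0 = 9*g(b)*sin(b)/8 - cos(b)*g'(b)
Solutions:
 g(b) = C1/cos(b)^(9/8)


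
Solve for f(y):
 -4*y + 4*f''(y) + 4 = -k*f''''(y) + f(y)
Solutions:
 f(y) = C1*exp(-y*sqrt((-sqrt(k + 4) - 2)/k)) + C2*exp(y*sqrt((-sqrt(k + 4) - 2)/k)) + C3*exp(-y*sqrt((sqrt(k + 4) - 2)/k)) + C4*exp(y*sqrt((sqrt(k + 4) - 2)/k)) - 4*y + 4


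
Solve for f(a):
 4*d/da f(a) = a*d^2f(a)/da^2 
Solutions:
 f(a) = C1 + C2*a^5


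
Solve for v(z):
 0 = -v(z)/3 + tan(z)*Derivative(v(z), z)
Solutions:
 v(z) = C1*sin(z)^(1/3)


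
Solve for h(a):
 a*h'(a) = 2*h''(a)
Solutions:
 h(a) = C1 + C2*erfi(a/2)


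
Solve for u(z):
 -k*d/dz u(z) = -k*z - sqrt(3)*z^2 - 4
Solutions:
 u(z) = C1 + z^2/2 + sqrt(3)*z^3/(3*k) + 4*z/k


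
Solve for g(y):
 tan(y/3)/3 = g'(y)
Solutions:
 g(y) = C1 - log(cos(y/3))


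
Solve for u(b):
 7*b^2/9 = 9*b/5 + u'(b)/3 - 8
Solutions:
 u(b) = C1 + 7*b^3/9 - 27*b^2/10 + 24*b


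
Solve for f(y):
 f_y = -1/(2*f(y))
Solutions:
 f(y) = -sqrt(C1 - y)
 f(y) = sqrt(C1 - y)


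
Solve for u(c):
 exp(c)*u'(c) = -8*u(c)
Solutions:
 u(c) = C1*exp(8*exp(-c))


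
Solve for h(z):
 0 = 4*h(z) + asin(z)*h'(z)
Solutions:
 h(z) = C1*exp(-4*Integral(1/asin(z), z))


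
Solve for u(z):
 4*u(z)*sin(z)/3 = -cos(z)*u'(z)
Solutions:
 u(z) = C1*cos(z)^(4/3)


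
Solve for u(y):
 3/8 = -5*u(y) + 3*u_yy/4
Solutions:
 u(y) = C1*exp(-2*sqrt(15)*y/3) + C2*exp(2*sqrt(15)*y/3) - 3/40


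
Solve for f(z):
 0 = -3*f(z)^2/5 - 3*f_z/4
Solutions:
 f(z) = 5/(C1 + 4*z)


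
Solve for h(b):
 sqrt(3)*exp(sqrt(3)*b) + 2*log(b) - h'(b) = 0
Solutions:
 h(b) = C1 + 2*b*log(b) - 2*b + exp(sqrt(3)*b)


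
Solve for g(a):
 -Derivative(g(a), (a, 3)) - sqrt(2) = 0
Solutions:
 g(a) = C1 + C2*a + C3*a^2 - sqrt(2)*a^3/6


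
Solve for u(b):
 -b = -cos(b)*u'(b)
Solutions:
 u(b) = C1 + Integral(b/cos(b), b)


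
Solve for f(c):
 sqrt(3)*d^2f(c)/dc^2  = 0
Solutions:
 f(c) = C1 + C2*c


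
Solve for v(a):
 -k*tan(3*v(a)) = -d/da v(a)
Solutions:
 v(a) = -asin(C1*exp(3*a*k))/3 + pi/3
 v(a) = asin(C1*exp(3*a*k))/3


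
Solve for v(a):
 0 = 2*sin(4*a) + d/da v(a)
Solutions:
 v(a) = C1 + cos(4*a)/2


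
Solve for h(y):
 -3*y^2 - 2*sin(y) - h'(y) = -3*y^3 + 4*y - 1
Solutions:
 h(y) = C1 + 3*y^4/4 - y^3 - 2*y^2 + y + 2*cos(y)


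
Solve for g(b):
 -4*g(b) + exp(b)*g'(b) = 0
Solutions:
 g(b) = C1*exp(-4*exp(-b))


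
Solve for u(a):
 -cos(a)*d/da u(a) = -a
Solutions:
 u(a) = C1 + Integral(a/cos(a), a)


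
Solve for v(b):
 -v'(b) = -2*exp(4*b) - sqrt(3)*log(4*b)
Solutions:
 v(b) = C1 + sqrt(3)*b*log(b) + sqrt(3)*b*(-1 + 2*log(2)) + exp(4*b)/2


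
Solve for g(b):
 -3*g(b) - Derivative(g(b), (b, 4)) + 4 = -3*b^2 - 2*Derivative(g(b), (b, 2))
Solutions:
 g(b) = b^2 + (C1*sin(3^(1/4)*b*sin(atan(sqrt(2))/2)) + C2*cos(3^(1/4)*b*sin(atan(sqrt(2))/2)))*exp(-3^(1/4)*b*cos(atan(sqrt(2))/2)) + (C3*sin(3^(1/4)*b*sin(atan(sqrt(2))/2)) + C4*cos(3^(1/4)*b*sin(atan(sqrt(2))/2)))*exp(3^(1/4)*b*cos(atan(sqrt(2))/2)) + 8/3


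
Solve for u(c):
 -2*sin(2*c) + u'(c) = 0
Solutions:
 u(c) = C1 - cos(2*c)


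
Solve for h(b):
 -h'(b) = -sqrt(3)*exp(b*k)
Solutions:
 h(b) = C1 + sqrt(3)*exp(b*k)/k


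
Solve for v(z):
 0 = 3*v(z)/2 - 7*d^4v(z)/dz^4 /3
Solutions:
 v(z) = C1*exp(-14^(3/4)*sqrt(3)*z/14) + C2*exp(14^(3/4)*sqrt(3)*z/14) + C3*sin(14^(3/4)*sqrt(3)*z/14) + C4*cos(14^(3/4)*sqrt(3)*z/14)


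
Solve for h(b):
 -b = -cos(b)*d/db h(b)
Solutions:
 h(b) = C1 + Integral(b/cos(b), b)


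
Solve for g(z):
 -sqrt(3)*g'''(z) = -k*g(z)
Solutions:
 g(z) = C1*exp(3^(5/6)*k^(1/3)*z/3) + C2*exp(k^(1/3)*z*(-3^(5/6) + 3*3^(1/3)*I)/6) + C3*exp(-k^(1/3)*z*(3^(5/6) + 3*3^(1/3)*I)/6)


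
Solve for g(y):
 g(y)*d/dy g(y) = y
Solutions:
 g(y) = -sqrt(C1 + y^2)
 g(y) = sqrt(C1 + y^2)


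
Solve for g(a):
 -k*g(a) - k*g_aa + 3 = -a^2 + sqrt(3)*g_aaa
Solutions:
 g(a) = C1*exp(a*(-24*2^(1/3)*k^2/((-sqrt(3) + 3*I)*(2*k^3 + 81*k + sqrt(k^2*(-4*k^4 + (2*k^2 + 81)^2)))^(1/3)) - 4*sqrt(3)*k + 2^(2/3)*sqrt(3)*(2*k^3 + 81*k + sqrt(k^2*(-4*k^4 + (2*k^2 + 81)^2)))^(1/3) - 3*2^(2/3)*I*(2*k^3 + 81*k + sqrt(k^2*(-4*k^4 + (2*k^2 + 81)^2)))^(1/3))/36) + C2*exp(a*(24*2^(1/3)*k^2/((sqrt(3) + 3*I)*(2*k^3 + 81*k + sqrt(k^2*(-4*k^4 + (2*k^2 + 81)^2)))^(1/3)) - 4*sqrt(3)*k + 2^(2/3)*sqrt(3)*(2*k^3 + 81*k + sqrt(k^2*(-4*k^4 + (2*k^2 + 81)^2)))^(1/3) + 3*2^(2/3)*I*(2*k^3 + 81*k + sqrt(k^2*(-4*k^4 + (2*k^2 + 81)^2)))^(1/3))/36) + C3*exp(-sqrt(3)*a*(2*2^(1/3)*k^2/(2*k^3 + 81*k + sqrt(k^2*(-4*k^4 + (2*k^2 + 81)^2)))^(1/3) + 2*k + 2^(2/3)*(2*k^3 + 81*k + sqrt(k^2*(-4*k^4 + (2*k^2 + 81)^2)))^(1/3))/18) + a^2/k + 1/k


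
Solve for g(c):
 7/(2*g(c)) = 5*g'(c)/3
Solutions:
 g(c) = -sqrt(C1 + 105*c)/5
 g(c) = sqrt(C1 + 105*c)/5


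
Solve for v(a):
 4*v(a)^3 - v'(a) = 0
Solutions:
 v(a) = -sqrt(2)*sqrt(-1/(C1 + 4*a))/2
 v(a) = sqrt(2)*sqrt(-1/(C1 + 4*a))/2


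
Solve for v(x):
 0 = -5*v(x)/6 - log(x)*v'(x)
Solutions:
 v(x) = C1*exp(-5*li(x)/6)


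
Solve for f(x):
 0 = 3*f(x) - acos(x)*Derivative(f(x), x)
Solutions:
 f(x) = C1*exp(3*Integral(1/acos(x), x))


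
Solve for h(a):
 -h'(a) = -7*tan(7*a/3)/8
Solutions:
 h(a) = C1 - 3*log(cos(7*a/3))/8


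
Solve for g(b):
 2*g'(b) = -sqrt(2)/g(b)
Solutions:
 g(b) = -sqrt(C1 - sqrt(2)*b)
 g(b) = sqrt(C1 - sqrt(2)*b)


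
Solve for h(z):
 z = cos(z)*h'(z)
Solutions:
 h(z) = C1 + Integral(z/cos(z), z)


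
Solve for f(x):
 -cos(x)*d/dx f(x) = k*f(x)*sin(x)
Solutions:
 f(x) = C1*exp(k*log(cos(x)))


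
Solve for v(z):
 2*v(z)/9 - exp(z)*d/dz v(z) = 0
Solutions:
 v(z) = C1*exp(-2*exp(-z)/9)


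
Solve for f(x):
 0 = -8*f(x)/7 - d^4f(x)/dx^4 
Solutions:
 f(x) = (C1*sin(2^(1/4)*7^(3/4)*x/7) + C2*cos(2^(1/4)*7^(3/4)*x/7))*exp(-2^(1/4)*7^(3/4)*x/7) + (C3*sin(2^(1/4)*7^(3/4)*x/7) + C4*cos(2^(1/4)*7^(3/4)*x/7))*exp(2^(1/4)*7^(3/4)*x/7)


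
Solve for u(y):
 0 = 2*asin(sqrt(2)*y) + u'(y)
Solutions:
 u(y) = C1 - 2*y*asin(sqrt(2)*y) - sqrt(2)*sqrt(1 - 2*y^2)


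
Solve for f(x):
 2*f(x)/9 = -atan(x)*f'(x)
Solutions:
 f(x) = C1*exp(-2*Integral(1/atan(x), x)/9)


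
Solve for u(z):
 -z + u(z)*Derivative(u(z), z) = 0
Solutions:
 u(z) = -sqrt(C1 + z^2)
 u(z) = sqrt(C1 + z^2)


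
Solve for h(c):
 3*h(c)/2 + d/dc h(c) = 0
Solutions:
 h(c) = C1*exp(-3*c/2)


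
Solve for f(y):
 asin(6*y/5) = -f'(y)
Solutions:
 f(y) = C1 - y*asin(6*y/5) - sqrt(25 - 36*y^2)/6


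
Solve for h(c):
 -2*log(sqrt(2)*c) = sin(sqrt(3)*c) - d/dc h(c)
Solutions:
 h(c) = C1 + 2*c*log(c) - 2*c + c*log(2) - sqrt(3)*cos(sqrt(3)*c)/3


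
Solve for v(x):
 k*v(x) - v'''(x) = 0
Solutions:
 v(x) = C1*exp(k^(1/3)*x) + C2*exp(k^(1/3)*x*(-1 + sqrt(3)*I)/2) + C3*exp(-k^(1/3)*x*(1 + sqrt(3)*I)/2)


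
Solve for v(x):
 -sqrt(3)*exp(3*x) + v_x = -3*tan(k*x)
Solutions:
 v(x) = C1 - 3*Piecewise((-log(cos(k*x))/k, Ne(k, 0)), (0, True)) + sqrt(3)*exp(3*x)/3


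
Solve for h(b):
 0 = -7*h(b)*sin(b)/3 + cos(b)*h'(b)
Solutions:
 h(b) = C1/cos(b)^(7/3)


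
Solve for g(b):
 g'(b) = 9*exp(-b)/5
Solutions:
 g(b) = C1 - 9*exp(-b)/5


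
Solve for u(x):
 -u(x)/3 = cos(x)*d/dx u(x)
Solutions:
 u(x) = C1*(sin(x) - 1)^(1/6)/(sin(x) + 1)^(1/6)


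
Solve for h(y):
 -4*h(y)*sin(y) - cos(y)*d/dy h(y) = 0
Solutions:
 h(y) = C1*cos(y)^4


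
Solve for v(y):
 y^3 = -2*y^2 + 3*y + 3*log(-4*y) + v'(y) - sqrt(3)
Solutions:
 v(y) = C1 + y^4/4 + 2*y^3/3 - 3*y^2/2 - 3*y*log(-y) + y*(-6*log(2) + sqrt(3) + 3)


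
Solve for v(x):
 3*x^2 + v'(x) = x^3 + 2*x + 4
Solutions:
 v(x) = C1 + x^4/4 - x^3 + x^2 + 4*x


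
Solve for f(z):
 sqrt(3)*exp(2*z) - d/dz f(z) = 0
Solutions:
 f(z) = C1 + sqrt(3)*exp(2*z)/2


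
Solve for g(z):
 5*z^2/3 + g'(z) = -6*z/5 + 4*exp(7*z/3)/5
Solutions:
 g(z) = C1 - 5*z^3/9 - 3*z^2/5 + 12*exp(7*z/3)/35


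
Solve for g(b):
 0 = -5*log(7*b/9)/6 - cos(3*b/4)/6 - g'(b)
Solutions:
 g(b) = C1 - 5*b*log(b)/6 - 5*b*log(7)/6 + 5*b/6 + 5*b*log(3)/3 - 2*sin(3*b/4)/9


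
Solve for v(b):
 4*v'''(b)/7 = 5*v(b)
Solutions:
 v(b) = C3*exp(70^(1/3)*b/2) + (C1*sin(sqrt(3)*70^(1/3)*b/4) + C2*cos(sqrt(3)*70^(1/3)*b/4))*exp(-70^(1/3)*b/4)


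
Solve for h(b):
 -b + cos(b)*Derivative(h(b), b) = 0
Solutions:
 h(b) = C1 + Integral(b/cos(b), b)


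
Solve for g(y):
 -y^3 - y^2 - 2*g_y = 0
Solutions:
 g(y) = C1 - y^4/8 - y^3/6


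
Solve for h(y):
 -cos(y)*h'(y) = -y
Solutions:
 h(y) = C1 + Integral(y/cos(y), y)


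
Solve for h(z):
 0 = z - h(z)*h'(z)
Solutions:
 h(z) = -sqrt(C1 + z^2)
 h(z) = sqrt(C1 + z^2)


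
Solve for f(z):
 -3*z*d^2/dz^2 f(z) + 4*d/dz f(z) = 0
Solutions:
 f(z) = C1 + C2*z^(7/3)


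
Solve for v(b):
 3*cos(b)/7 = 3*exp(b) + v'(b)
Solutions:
 v(b) = C1 - 3*exp(b) + 3*sin(b)/7


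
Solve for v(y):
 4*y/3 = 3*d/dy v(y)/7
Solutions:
 v(y) = C1 + 14*y^2/9


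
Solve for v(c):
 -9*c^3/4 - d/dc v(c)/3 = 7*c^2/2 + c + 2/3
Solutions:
 v(c) = C1 - 27*c^4/16 - 7*c^3/2 - 3*c^2/2 - 2*c


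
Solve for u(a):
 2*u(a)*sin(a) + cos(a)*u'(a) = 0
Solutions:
 u(a) = C1*cos(a)^2


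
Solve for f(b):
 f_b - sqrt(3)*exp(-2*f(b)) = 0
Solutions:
 f(b) = log(-sqrt(C1 + 2*sqrt(3)*b))
 f(b) = log(C1 + 2*sqrt(3)*b)/2


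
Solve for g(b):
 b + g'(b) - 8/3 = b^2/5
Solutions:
 g(b) = C1 + b^3/15 - b^2/2 + 8*b/3


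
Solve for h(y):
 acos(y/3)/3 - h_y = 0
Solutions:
 h(y) = C1 + y*acos(y/3)/3 - sqrt(9 - y^2)/3


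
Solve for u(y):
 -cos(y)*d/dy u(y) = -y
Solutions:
 u(y) = C1 + Integral(y/cos(y), y)


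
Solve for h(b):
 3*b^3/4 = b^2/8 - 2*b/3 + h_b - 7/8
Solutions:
 h(b) = C1 + 3*b^4/16 - b^3/24 + b^2/3 + 7*b/8


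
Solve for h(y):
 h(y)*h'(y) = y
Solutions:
 h(y) = -sqrt(C1 + y^2)
 h(y) = sqrt(C1 + y^2)


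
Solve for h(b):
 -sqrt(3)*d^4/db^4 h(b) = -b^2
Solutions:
 h(b) = C1 + C2*b + C3*b^2 + C4*b^3 + sqrt(3)*b^6/1080


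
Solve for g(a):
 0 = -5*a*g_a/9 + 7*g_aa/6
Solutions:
 g(a) = C1 + C2*erfi(sqrt(105)*a/21)


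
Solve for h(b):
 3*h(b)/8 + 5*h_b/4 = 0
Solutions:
 h(b) = C1*exp(-3*b/10)


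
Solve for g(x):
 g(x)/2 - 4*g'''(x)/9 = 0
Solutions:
 g(x) = C3*exp(3^(2/3)*x/2) + (C1*sin(3*3^(1/6)*x/4) + C2*cos(3*3^(1/6)*x/4))*exp(-3^(2/3)*x/4)


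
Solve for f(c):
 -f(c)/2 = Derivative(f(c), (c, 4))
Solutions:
 f(c) = (C1*sin(2^(1/4)*c/2) + C2*cos(2^(1/4)*c/2))*exp(-2^(1/4)*c/2) + (C3*sin(2^(1/4)*c/2) + C4*cos(2^(1/4)*c/2))*exp(2^(1/4)*c/2)


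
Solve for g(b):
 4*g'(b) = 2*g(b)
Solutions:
 g(b) = C1*exp(b/2)


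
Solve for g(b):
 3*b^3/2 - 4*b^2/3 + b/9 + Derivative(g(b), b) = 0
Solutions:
 g(b) = C1 - 3*b^4/8 + 4*b^3/9 - b^2/18


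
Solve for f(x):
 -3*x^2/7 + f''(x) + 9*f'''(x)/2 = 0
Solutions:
 f(x) = C1 + C2*x + C3*exp(-2*x/9) + x^4/28 - 9*x^3/14 + 243*x^2/28


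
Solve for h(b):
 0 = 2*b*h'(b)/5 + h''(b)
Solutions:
 h(b) = C1 + C2*erf(sqrt(5)*b/5)


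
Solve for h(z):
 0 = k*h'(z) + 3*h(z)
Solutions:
 h(z) = C1*exp(-3*z/k)


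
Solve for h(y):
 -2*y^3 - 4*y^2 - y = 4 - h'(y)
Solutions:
 h(y) = C1 + y^4/2 + 4*y^3/3 + y^2/2 + 4*y


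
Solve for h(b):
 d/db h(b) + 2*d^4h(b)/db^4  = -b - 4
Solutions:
 h(b) = C1 + C4*exp(-2^(2/3)*b/2) - b^2/2 - 4*b + (C2*sin(2^(2/3)*sqrt(3)*b/4) + C3*cos(2^(2/3)*sqrt(3)*b/4))*exp(2^(2/3)*b/4)


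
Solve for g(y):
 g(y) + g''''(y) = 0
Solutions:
 g(y) = (C1*sin(sqrt(2)*y/2) + C2*cos(sqrt(2)*y/2))*exp(-sqrt(2)*y/2) + (C3*sin(sqrt(2)*y/2) + C4*cos(sqrt(2)*y/2))*exp(sqrt(2)*y/2)


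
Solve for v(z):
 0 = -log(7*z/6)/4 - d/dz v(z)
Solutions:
 v(z) = C1 - z*log(z)/4 - z*log(7)/4 + z/4 + z*log(6)/4


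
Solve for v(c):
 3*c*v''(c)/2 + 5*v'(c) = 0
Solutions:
 v(c) = C1 + C2/c^(7/3)


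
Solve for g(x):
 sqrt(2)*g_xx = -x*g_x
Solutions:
 g(x) = C1 + C2*erf(2^(1/4)*x/2)


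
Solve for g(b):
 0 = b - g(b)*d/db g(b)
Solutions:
 g(b) = -sqrt(C1 + b^2)
 g(b) = sqrt(C1 + b^2)


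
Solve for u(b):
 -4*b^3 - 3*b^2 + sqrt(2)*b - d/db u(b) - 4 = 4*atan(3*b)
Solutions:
 u(b) = C1 - b^4 - b^3 + sqrt(2)*b^2/2 - 4*b*atan(3*b) - 4*b + 2*log(9*b^2 + 1)/3


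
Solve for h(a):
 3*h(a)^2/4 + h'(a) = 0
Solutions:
 h(a) = 4/(C1 + 3*a)


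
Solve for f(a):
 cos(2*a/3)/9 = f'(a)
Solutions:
 f(a) = C1 + sin(2*a/3)/6


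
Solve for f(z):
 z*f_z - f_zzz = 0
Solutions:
 f(z) = C1 + Integral(C2*airyai(z) + C3*airybi(z), z)


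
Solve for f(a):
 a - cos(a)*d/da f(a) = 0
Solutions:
 f(a) = C1 + Integral(a/cos(a), a)


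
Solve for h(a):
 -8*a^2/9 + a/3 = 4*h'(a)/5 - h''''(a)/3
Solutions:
 h(a) = C1 + C4*exp(12^(1/3)*5^(2/3)*a/5) - 10*a^3/27 + 5*a^2/24 + (C2*sin(10^(2/3)*3^(5/6)*a/10) + C3*cos(10^(2/3)*3^(5/6)*a/10))*exp(-12^(1/3)*5^(2/3)*a/10)


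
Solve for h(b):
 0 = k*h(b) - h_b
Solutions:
 h(b) = C1*exp(b*k)


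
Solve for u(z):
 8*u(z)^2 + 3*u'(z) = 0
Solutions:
 u(z) = 3/(C1 + 8*z)


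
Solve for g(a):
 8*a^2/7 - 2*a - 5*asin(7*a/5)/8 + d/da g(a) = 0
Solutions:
 g(a) = C1 - 8*a^3/21 + a^2 + 5*a*asin(7*a/5)/8 + 5*sqrt(25 - 49*a^2)/56


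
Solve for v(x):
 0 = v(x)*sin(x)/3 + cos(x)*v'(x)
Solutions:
 v(x) = C1*cos(x)^(1/3)


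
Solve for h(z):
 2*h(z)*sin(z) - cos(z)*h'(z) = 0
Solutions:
 h(z) = C1/cos(z)^2


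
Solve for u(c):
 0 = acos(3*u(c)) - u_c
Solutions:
 Integral(1/acos(3*_y), (_y, u(c))) = C1 + c


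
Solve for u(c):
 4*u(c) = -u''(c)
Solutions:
 u(c) = C1*sin(2*c) + C2*cos(2*c)


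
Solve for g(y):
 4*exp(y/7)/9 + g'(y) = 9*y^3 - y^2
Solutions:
 g(y) = C1 + 9*y^4/4 - y^3/3 - 28*exp(y/7)/9


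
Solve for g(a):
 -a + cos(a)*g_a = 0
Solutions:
 g(a) = C1 + Integral(a/cos(a), a)


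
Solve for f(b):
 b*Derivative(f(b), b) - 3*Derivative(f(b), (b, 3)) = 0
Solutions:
 f(b) = C1 + Integral(C2*airyai(3^(2/3)*b/3) + C3*airybi(3^(2/3)*b/3), b)


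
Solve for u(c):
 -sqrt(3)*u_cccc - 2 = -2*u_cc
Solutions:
 u(c) = C1 + C2*c + C3*exp(-sqrt(2)*3^(3/4)*c/3) + C4*exp(sqrt(2)*3^(3/4)*c/3) + c^2/2


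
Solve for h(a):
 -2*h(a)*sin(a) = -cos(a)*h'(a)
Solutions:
 h(a) = C1/cos(a)^2


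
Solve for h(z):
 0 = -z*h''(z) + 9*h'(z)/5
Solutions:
 h(z) = C1 + C2*z^(14/5)


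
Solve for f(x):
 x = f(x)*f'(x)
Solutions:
 f(x) = -sqrt(C1 + x^2)
 f(x) = sqrt(C1 + x^2)


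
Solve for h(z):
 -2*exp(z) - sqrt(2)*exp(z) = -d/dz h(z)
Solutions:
 h(z) = C1 + sqrt(2)*exp(z) + 2*exp(z)


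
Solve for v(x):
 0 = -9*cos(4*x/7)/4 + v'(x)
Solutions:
 v(x) = C1 + 63*sin(4*x/7)/16


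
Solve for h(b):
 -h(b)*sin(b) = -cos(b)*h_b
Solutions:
 h(b) = C1/cos(b)


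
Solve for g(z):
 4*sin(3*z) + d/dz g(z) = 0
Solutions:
 g(z) = C1 + 4*cos(3*z)/3


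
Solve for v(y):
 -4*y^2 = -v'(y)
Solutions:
 v(y) = C1 + 4*y^3/3


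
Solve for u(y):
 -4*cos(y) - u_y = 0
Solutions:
 u(y) = C1 - 4*sin(y)


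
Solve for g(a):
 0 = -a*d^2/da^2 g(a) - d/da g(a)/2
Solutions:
 g(a) = C1 + C2*sqrt(a)


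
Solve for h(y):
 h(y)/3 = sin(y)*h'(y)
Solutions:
 h(y) = C1*(cos(y) - 1)^(1/6)/(cos(y) + 1)^(1/6)


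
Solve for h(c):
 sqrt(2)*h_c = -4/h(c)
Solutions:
 h(c) = -sqrt(C1 - 4*sqrt(2)*c)
 h(c) = sqrt(C1 - 4*sqrt(2)*c)


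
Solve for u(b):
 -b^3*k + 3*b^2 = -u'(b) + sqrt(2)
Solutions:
 u(b) = C1 + b^4*k/4 - b^3 + sqrt(2)*b


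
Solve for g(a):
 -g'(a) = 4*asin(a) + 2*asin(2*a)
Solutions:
 g(a) = C1 - 4*a*asin(a) - 2*a*asin(2*a) - sqrt(1 - 4*a^2) - 4*sqrt(1 - a^2)


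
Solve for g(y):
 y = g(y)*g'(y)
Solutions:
 g(y) = -sqrt(C1 + y^2)
 g(y) = sqrt(C1 + y^2)


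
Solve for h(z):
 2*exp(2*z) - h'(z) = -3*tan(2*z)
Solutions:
 h(z) = C1 + exp(2*z) - 3*log(cos(2*z))/2


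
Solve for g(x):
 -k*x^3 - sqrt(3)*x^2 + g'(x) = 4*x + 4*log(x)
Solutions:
 g(x) = C1 + k*x^4/4 + sqrt(3)*x^3/3 + 2*x^2 + 4*x*log(x) - 4*x


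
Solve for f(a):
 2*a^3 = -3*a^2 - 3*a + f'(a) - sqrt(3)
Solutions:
 f(a) = C1 + a^4/2 + a^3 + 3*a^2/2 + sqrt(3)*a


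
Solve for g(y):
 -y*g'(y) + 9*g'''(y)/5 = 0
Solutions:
 g(y) = C1 + Integral(C2*airyai(15^(1/3)*y/3) + C3*airybi(15^(1/3)*y/3), y)


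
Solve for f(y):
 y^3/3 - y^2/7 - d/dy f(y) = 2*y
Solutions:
 f(y) = C1 + y^4/12 - y^3/21 - y^2


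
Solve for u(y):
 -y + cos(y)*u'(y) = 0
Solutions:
 u(y) = C1 + Integral(y/cos(y), y)


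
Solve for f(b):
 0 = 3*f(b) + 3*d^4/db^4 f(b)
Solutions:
 f(b) = (C1*sin(sqrt(2)*b/2) + C2*cos(sqrt(2)*b/2))*exp(-sqrt(2)*b/2) + (C3*sin(sqrt(2)*b/2) + C4*cos(sqrt(2)*b/2))*exp(sqrt(2)*b/2)


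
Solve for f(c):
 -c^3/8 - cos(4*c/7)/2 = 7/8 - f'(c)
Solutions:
 f(c) = C1 + c^4/32 + 7*c/8 + 7*sin(4*c/7)/8


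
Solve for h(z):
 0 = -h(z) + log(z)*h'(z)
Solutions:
 h(z) = C1*exp(li(z))


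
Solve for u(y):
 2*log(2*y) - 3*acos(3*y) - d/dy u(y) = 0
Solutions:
 u(y) = C1 + 2*y*log(y) - 3*y*acos(3*y) - 2*y + 2*y*log(2) + sqrt(1 - 9*y^2)


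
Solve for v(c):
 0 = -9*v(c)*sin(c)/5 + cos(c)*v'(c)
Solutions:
 v(c) = C1/cos(c)^(9/5)


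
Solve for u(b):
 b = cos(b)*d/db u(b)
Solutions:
 u(b) = C1 + Integral(b/cos(b), b)


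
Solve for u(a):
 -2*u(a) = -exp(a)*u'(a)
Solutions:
 u(a) = C1*exp(-2*exp(-a))


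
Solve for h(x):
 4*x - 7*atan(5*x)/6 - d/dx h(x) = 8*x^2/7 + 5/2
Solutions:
 h(x) = C1 - 8*x^3/21 + 2*x^2 - 7*x*atan(5*x)/6 - 5*x/2 + 7*log(25*x^2 + 1)/60


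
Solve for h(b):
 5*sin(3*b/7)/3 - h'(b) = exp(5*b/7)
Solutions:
 h(b) = C1 - 7*exp(5*b/7)/5 - 35*cos(3*b/7)/9


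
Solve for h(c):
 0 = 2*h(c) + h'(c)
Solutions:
 h(c) = C1*exp(-2*c)


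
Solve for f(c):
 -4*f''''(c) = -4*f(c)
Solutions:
 f(c) = C1*exp(-c) + C2*exp(c) + C3*sin(c) + C4*cos(c)


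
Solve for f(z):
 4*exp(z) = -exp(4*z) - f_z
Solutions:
 f(z) = C1 - exp(4*z)/4 - 4*exp(z)


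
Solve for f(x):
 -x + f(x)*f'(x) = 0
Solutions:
 f(x) = -sqrt(C1 + x^2)
 f(x) = sqrt(C1 + x^2)


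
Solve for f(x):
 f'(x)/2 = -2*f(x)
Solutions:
 f(x) = C1*exp(-4*x)


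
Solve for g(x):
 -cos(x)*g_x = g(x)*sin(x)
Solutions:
 g(x) = C1*cos(x)


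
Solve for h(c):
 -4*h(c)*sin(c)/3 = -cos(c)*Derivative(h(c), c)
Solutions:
 h(c) = C1/cos(c)^(4/3)


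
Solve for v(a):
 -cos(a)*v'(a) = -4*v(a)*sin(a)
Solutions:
 v(a) = C1/cos(a)^4


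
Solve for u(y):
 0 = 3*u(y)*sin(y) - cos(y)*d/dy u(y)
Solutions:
 u(y) = C1/cos(y)^3


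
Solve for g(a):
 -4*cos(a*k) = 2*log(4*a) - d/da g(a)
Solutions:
 g(a) = C1 + 2*a*log(a) - 2*a + 4*a*log(2) + 4*Piecewise((sin(a*k)/k, Ne(k, 0)), (a, True))


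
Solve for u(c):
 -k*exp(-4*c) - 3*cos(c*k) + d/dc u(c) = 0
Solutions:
 u(c) = C1 - k*exp(-4*c)/4 + 3*sin(c*k)/k


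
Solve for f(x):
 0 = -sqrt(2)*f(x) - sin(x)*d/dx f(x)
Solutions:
 f(x) = C1*(cos(x) + 1)^(sqrt(2)/2)/(cos(x) - 1)^(sqrt(2)/2)


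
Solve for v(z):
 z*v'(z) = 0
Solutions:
 v(z) = C1


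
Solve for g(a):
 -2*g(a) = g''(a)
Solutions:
 g(a) = C1*sin(sqrt(2)*a) + C2*cos(sqrt(2)*a)


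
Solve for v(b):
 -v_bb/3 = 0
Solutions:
 v(b) = C1 + C2*b


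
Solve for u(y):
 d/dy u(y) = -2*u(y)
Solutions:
 u(y) = C1*exp(-2*y)


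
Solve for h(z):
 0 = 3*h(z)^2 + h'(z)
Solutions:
 h(z) = 1/(C1 + 3*z)


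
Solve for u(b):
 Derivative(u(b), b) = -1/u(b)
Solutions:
 u(b) = -sqrt(C1 - 2*b)
 u(b) = sqrt(C1 - 2*b)


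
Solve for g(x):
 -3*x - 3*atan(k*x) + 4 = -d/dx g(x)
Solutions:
 g(x) = C1 + 3*x^2/2 - 4*x + 3*Piecewise((x*atan(k*x) - log(k^2*x^2 + 1)/(2*k), Ne(k, 0)), (0, True))


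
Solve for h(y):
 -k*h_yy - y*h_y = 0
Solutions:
 h(y) = C1 + C2*sqrt(k)*erf(sqrt(2)*y*sqrt(1/k)/2)


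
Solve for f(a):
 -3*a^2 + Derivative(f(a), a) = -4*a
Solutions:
 f(a) = C1 + a^3 - 2*a^2


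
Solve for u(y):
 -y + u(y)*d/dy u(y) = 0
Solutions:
 u(y) = -sqrt(C1 + y^2)
 u(y) = sqrt(C1 + y^2)


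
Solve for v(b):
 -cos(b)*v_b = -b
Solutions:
 v(b) = C1 + Integral(b/cos(b), b)


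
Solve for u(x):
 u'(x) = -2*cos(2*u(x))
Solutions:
 u(x) = -asin((C1 + exp(8*x))/(C1 - exp(8*x)))/2 + pi/2
 u(x) = asin((C1 + exp(8*x))/(C1 - exp(8*x)))/2


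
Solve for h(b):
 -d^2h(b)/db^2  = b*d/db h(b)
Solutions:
 h(b) = C1 + C2*erf(sqrt(2)*b/2)


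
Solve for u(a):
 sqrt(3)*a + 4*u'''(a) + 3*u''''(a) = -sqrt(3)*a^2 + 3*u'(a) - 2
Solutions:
 u(a) = C1 + C2*exp(-a*(32*2^(1/3)/(27*sqrt(473) + 601)^(1/3) + 16 + 2^(2/3)*(27*sqrt(473) + 601)^(1/3))/36)*sin(2^(1/3)*sqrt(3)*a*(-2^(1/3)*(27*sqrt(473) + 601)^(1/3) + 32/(27*sqrt(473) + 601)^(1/3))/36) + C3*exp(-a*(32*2^(1/3)/(27*sqrt(473) + 601)^(1/3) + 16 + 2^(2/3)*(27*sqrt(473) + 601)^(1/3))/36)*cos(2^(1/3)*sqrt(3)*a*(-2^(1/3)*(27*sqrt(473) + 601)^(1/3) + 32/(27*sqrt(473) + 601)^(1/3))/36) + C4*exp(a*(-8 + 32*2^(1/3)/(27*sqrt(473) + 601)^(1/3) + 2^(2/3)*(27*sqrt(473) + 601)^(1/3))/18) + sqrt(3)*a^3/9 + sqrt(3)*a^2/6 + 2*a/3 + 8*sqrt(3)*a/9


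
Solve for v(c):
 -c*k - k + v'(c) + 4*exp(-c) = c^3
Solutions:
 v(c) = C1 + c^4/4 + c^2*k/2 + c*k + 4*exp(-c)


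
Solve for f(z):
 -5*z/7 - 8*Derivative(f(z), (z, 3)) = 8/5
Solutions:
 f(z) = C1 + C2*z + C3*z^2 - 5*z^4/1344 - z^3/30


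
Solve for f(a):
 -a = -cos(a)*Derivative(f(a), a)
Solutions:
 f(a) = C1 + Integral(a/cos(a), a)


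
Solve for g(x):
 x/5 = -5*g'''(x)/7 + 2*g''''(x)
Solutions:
 g(x) = C1 + C2*x + C3*x^2 + C4*exp(5*x/14) - 7*x^4/600 - 49*x^3/375


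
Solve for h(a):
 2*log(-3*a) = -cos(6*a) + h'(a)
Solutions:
 h(a) = C1 + 2*a*log(-a) - 2*a + 2*a*log(3) + sin(6*a)/6


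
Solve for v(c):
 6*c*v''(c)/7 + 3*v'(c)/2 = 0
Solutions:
 v(c) = C1 + C2/c^(3/4)


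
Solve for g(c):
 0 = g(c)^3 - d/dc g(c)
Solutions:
 g(c) = -sqrt(2)*sqrt(-1/(C1 + c))/2
 g(c) = sqrt(2)*sqrt(-1/(C1 + c))/2


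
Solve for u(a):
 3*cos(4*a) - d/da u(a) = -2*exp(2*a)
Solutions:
 u(a) = C1 + exp(2*a) + 3*sin(4*a)/4


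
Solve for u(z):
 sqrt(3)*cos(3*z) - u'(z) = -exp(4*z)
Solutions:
 u(z) = C1 + exp(4*z)/4 + sqrt(3)*sin(3*z)/3


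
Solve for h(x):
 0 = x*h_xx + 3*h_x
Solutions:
 h(x) = C1 + C2/x^2


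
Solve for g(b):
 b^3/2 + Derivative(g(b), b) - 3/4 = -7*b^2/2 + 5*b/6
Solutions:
 g(b) = C1 - b^4/8 - 7*b^3/6 + 5*b^2/12 + 3*b/4


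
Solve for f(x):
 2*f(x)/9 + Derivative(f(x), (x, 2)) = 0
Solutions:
 f(x) = C1*sin(sqrt(2)*x/3) + C2*cos(sqrt(2)*x/3)


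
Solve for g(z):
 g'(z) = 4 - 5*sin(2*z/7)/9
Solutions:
 g(z) = C1 + 4*z + 35*cos(2*z/7)/18


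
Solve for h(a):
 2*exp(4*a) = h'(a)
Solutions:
 h(a) = C1 + exp(4*a)/2


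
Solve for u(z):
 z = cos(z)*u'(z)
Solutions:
 u(z) = C1 + Integral(z/cos(z), z)


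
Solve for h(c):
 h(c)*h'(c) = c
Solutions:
 h(c) = -sqrt(C1 + c^2)
 h(c) = sqrt(C1 + c^2)


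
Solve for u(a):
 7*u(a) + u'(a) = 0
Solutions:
 u(a) = C1*exp(-7*a)


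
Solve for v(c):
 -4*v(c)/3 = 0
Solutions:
 v(c) = 0


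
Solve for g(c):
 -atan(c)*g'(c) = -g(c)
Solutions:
 g(c) = C1*exp(Integral(1/atan(c), c))


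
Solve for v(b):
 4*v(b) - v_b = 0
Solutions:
 v(b) = C1*exp(4*b)


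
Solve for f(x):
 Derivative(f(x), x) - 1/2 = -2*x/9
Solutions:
 f(x) = C1 - x^2/9 + x/2


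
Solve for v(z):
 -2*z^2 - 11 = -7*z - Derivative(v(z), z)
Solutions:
 v(z) = C1 + 2*z^3/3 - 7*z^2/2 + 11*z


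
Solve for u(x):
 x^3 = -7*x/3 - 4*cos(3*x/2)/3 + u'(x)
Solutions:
 u(x) = C1 + x^4/4 + 7*x^2/6 + 8*sin(3*x/2)/9


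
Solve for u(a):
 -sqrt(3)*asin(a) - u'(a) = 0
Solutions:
 u(a) = C1 - sqrt(3)*(a*asin(a) + sqrt(1 - a^2))


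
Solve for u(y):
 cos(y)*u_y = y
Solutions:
 u(y) = C1 + Integral(y/cos(y), y)


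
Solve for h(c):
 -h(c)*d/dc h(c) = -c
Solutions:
 h(c) = -sqrt(C1 + c^2)
 h(c) = sqrt(C1 + c^2)


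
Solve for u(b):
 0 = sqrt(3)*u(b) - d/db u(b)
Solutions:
 u(b) = C1*exp(sqrt(3)*b)


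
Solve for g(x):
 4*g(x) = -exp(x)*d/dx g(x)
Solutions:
 g(x) = C1*exp(4*exp(-x))


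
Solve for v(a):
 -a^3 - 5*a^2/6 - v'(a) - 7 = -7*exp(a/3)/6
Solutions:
 v(a) = C1 - a^4/4 - 5*a^3/18 - 7*a + 7*exp(a/3)/2


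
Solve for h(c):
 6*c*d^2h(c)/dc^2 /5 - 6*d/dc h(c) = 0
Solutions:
 h(c) = C1 + C2*c^6


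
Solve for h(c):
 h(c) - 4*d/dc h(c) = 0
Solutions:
 h(c) = C1*exp(c/4)


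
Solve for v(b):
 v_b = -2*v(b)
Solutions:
 v(b) = C1*exp(-2*b)


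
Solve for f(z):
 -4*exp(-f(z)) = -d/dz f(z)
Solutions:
 f(z) = log(C1 + 4*z)
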